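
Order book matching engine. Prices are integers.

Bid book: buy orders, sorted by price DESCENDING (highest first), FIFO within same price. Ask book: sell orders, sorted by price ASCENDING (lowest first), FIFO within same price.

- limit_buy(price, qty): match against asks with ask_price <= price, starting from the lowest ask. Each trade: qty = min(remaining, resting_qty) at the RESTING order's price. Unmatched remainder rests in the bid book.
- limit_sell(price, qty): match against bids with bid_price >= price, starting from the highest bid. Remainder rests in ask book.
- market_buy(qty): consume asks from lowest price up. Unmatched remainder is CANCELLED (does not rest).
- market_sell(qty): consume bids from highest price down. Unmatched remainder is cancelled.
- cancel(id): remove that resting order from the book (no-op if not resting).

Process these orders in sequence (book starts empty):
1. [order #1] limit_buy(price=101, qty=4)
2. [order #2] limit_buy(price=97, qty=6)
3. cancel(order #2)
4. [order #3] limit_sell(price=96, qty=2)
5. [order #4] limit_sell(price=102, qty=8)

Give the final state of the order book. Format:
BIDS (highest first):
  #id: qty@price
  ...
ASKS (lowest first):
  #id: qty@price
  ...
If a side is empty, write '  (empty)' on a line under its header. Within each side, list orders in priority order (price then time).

Answer: BIDS (highest first):
  #1: 2@101
ASKS (lowest first):
  #4: 8@102

Derivation:
After op 1 [order #1] limit_buy(price=101, qty=4): fills=none; bids=[#1:4@101] asks=[-]
After op 2 [order #2] limit_buy(price=97, qty=6): fills=none; bids=[#1:4@101 #2:6@97] asks=[-]
After op 3 cancel(order #2): fills=none; bids=[#1:4@101] asks=[-]
After op 4 [order #3] limit_sell(price=96, qty=2): fills=#1x#3:2@101; bids=[#1:2@101] asks=[-]
After op 5 [order #4] limit_sell(price=102, qty=8): fills=none; bids=[#1:2@101] asks=[#4:8@102]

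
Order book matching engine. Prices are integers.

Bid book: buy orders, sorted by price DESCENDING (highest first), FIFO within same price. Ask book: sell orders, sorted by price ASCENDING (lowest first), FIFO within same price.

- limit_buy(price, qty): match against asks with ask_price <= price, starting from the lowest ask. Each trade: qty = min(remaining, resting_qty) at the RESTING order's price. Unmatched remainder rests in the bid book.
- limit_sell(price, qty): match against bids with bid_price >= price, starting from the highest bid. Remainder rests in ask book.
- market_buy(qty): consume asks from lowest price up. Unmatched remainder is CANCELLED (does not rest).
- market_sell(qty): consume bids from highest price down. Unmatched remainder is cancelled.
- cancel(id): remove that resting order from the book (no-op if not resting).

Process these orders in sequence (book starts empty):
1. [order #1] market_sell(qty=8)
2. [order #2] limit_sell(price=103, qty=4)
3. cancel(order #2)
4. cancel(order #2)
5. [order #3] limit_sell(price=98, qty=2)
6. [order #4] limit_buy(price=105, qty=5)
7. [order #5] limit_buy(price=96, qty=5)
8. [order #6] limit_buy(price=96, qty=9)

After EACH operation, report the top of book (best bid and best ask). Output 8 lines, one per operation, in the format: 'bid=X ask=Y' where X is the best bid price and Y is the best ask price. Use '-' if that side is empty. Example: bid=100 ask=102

After op 1 [order #1] market_sell(qty=8): fills=none; bids=[-] asks=[-]
After op 2 [order #2] limit_sell(price=103, qty=4): fills=none; bids=[-] asks=[#2:4@103]
After op 3 cancel(order #2): fills=none; bids=[-] asks=[-]
After op 4 cancel(order #2): fills=none; bids=[-] asks=[-]
After op 5 [order #3] limit_sell(price=98, qty=2): fills=none; bids=[-] asks=[#3:2@98]
After op 6 [order #4] limit_buy(price=105, qty=5): fills=#4x#3:2@98; bids=[#4:3@105] asks=[-]
After op 7 [order #5] limit_buy(price=96, qty=5): fills=none; bids=[#4:3@105 #5:5@96] asks=[-]
After op 8 [order #6] limit_buy(price=96, qty=9): fills=none; bids=[#4:3@105 #5:5@96 #6:9@96] asks=[-]

Answer: bid=- ask=-
bid=- ask=103
bid=- ask=-
bid=- ask=-
bid=- ask=98
bid=105 ask=-
bid=105 ask=-
bid=105 ask=-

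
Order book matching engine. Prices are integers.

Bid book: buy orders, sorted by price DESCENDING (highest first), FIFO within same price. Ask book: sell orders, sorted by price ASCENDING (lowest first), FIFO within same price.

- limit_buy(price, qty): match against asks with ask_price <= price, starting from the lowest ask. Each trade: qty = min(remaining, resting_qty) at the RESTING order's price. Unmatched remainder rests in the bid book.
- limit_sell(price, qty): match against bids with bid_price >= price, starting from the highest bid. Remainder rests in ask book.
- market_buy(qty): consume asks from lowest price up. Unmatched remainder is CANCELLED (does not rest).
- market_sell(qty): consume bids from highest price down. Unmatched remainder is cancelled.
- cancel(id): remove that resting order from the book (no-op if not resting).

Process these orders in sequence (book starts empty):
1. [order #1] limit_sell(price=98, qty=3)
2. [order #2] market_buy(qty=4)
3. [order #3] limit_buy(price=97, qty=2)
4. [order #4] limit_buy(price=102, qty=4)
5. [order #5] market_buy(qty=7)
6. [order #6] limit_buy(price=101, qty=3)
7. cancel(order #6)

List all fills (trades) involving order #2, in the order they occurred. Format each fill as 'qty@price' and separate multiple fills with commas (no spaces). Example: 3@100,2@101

Answer: 3@98

Derivation:
After op 1 [order #1] limit_sell(price=98, qty=3): fills=none; bids=[-] asks=[#1:3@98]
After op 2 [order #2] market_buy(qty=4): fills=#2x#1:3@98; bids=[-] asks=[-]
After op 3 [order #3] limit_buy(price=97, qty=2): fills=none; bids=[#3:2@97] asks=[-]
After op 4 [order #4] limit_buy(price=102, qty=4): fills=none; bids=[#4:4@102 #3:2@97] asks=[-]
After op 5 [order #5] market_buy(qty=7): fills=none; bids=[#4:4@102 #3:2@97] asks=[-]
After op 6 [order #6] limit_buy(price=101, qty=3): fills=none; bids=[#4:4@102 #6:3@101 #3:2@97] asks=[-]
After op 7 cancel(order #6): fills=none; bids=[#4:4@102 #3:2@97] asks=[-]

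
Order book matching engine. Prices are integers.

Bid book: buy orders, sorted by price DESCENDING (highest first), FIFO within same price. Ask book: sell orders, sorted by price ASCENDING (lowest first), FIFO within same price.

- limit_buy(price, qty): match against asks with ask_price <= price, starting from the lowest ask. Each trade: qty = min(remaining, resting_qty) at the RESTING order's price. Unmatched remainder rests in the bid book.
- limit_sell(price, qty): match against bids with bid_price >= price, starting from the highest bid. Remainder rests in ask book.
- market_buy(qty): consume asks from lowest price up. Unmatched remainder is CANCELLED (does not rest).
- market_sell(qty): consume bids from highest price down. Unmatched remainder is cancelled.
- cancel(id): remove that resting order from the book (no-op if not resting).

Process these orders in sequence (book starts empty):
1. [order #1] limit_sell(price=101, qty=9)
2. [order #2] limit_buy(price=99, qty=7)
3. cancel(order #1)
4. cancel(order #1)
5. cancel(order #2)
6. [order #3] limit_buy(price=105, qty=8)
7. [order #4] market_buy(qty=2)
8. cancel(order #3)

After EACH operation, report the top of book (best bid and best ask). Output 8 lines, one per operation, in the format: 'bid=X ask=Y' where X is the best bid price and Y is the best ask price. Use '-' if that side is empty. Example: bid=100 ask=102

After op 1 [order #1] limit_sell(price=101, qty=9): fills=none; bids=[-] asks=[#1:9@101]
After op 2 [order #2] limit_buy(price=99, qty=7): fills=none; bids=[#2:7@99] asks=[#1:9@101]
After op 3 cancel(order #1): fills=none; bids=[#2:7@99] asks=[-]
After op 4 cancel(order #1): fills=none; bids=[#2:7@99] asks=[-]
After op 5 cancel(order #2): fills=none; bids=[-] asks=[-]
After op 6 [order #3] limit_buy(price=105, qty=8): fills=none; bids=[#3:8@105] asks=[-]
After op 7 [order #4] market_buy(qty=2): fills=none; bids=[#3:8@105] asks=[-]
After op 8 cancel(order #3): fills=none; bids=[-] asks=[-]

Answer: bid=- ask=101
bid=99 ask=101
bid=99 ask=-
bid=99 ask=-
bid=- ask=-
bid=105 ask=-
bid=105 ask=-
bid=- ask=-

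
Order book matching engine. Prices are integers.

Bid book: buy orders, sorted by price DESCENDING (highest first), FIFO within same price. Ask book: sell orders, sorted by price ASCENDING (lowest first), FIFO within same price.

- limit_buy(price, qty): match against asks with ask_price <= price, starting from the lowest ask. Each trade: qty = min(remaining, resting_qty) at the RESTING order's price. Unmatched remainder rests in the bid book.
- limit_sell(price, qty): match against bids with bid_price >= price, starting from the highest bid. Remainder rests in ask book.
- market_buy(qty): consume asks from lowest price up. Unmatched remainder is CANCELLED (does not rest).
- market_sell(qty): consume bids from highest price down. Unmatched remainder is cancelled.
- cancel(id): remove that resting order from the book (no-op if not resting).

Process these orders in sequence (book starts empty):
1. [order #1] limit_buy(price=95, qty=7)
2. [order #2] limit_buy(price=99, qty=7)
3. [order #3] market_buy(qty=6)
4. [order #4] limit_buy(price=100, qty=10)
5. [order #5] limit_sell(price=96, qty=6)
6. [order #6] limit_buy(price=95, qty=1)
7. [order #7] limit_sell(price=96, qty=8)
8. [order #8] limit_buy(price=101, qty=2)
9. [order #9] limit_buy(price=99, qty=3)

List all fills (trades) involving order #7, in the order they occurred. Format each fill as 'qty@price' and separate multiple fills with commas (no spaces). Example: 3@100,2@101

After op 1 [order #1] limit_buy(price=95, qty=7): fills=none; bids=[#1:7@95] asks=[-]
After op 2 [order #2] limit_buy(price=99, qty=7): fills=none; bids=[#2:7@99 #1:7@95] asks=[-]
After op 3 [order #3] market_buy(qty=6): fills=none; bids=[#2:7@99 #1:7@95] asks=[-]
After op 4 [order #4] limit_buy(price=100, qty=10): fills=none; bids=[#4:10@100 #2:7@99 #1:7@95] asks=[-]
After op 5 [order #5] limit_sell(price=96, qty=6): fills=#4x#5:6@100; bids=[#4:4@100 #2:7@99 #1:7@95] asks=[-]
After op 6 [order #6] limit_buy(price=95, qty=1): fills=none; bids=[#4:4@100 #2:7@99 #1:7@95 #6:1@95] asks=[-]
After op 7 [order #7] limit_sell(price=96, qty=8): fills=#4x#7:4@100 #2x#7:4@99; bids=[#2:3@99 #1:7@95 #6:1@95] asks=[-]
After op 8 [order #8] limit_buy(price=101, qty=2): fills=none; bids=[#8:2@101 #2:3@99 #1:7@95 #6:1@95] asks=[-]
After op 9 [order #9] limit_buy(price=99, qty=3): fills=none; bids=[#8:2@101 #2:3@99 #9:3@99 #1:7@95 #6:1@95] asks=[-]

Answer: 4@100,4@99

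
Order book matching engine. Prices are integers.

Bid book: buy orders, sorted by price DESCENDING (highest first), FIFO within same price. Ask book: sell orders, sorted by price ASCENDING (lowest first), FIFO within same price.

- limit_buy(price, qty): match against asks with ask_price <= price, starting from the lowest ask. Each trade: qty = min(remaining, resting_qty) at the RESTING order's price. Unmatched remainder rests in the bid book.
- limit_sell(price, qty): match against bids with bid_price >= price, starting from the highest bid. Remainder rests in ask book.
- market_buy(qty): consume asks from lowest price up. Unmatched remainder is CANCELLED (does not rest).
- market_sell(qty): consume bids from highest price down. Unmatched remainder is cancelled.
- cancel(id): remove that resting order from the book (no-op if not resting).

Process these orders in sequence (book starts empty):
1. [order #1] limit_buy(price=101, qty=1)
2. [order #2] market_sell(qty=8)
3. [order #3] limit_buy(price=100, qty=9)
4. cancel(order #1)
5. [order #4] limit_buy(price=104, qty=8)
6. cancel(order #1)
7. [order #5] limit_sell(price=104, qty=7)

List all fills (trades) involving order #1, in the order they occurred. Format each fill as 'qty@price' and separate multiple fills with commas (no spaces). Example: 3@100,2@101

Answer: 1@101

Derivation:
After op 1 [order #1] limit_buy(price=101, qty=1): fills=none; bids=[#1:1@101] asks=[-]
After op 2 [order #2] market_sell(qty=8): fills=#1x#2:1@101; bids=[-] asks=[-]
After op 3 [order #3] limit_buy(price=100, qty=9): fills=none; bids=[#3:9@100] asks=[-]
After op 4 cancel(order #1): fills=none; bids=[#3:9@100] asks=[-]
After op 5 [order #4] limit_buy(price=104, qty=8): fills=none; bids=[#4:8@104 #3:9@100] asks=[-]
After op 6 cancel(order #1): fills=none; bids=[#4:8@104 #3:9@100] asks=[-]
After op 7 [order #5] limit_sell(price=104, qty=7): fills=#4x#5:7@104; bids=[#4:1@104 #3:9@100] asks=[-]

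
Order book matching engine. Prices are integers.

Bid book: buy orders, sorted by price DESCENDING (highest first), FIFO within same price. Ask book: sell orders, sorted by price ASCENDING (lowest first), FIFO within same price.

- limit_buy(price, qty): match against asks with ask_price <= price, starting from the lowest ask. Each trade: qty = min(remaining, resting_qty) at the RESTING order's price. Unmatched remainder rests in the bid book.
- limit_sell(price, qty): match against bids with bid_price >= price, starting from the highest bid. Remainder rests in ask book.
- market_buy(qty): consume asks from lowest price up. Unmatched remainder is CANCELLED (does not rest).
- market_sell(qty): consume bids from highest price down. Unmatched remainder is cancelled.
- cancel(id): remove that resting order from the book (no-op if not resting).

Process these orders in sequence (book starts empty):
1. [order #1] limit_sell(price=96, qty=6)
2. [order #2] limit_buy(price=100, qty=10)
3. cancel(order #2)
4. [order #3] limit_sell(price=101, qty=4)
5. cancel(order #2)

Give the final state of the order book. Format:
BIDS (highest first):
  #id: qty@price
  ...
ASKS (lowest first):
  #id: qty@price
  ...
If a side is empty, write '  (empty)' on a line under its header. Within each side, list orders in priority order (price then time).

After op 1 [order #1] limit_sell(price=96, qty=6): fills=none; bids=[-] asks=[#1:6@96]
After op 2 [order #2] limit_buy(price=100, qty=10): fills=#2x#1:6@96; bids=[#2:4@100] asks=[-]
After op 3 cancel(order #2): fills=none; bids=[-] asks=[-]
After op 4 [order #3] limit_sell(price=101, qty=4): fills=none; bids=[-] asks=[#3:4@101]
After op 5 cancel(order #2): fills=none; bids=[-] asks=[#3:4@101]

Answer: BIDS (highest first):
  (empty)
ASKS (lowest first):
  #3: 4@101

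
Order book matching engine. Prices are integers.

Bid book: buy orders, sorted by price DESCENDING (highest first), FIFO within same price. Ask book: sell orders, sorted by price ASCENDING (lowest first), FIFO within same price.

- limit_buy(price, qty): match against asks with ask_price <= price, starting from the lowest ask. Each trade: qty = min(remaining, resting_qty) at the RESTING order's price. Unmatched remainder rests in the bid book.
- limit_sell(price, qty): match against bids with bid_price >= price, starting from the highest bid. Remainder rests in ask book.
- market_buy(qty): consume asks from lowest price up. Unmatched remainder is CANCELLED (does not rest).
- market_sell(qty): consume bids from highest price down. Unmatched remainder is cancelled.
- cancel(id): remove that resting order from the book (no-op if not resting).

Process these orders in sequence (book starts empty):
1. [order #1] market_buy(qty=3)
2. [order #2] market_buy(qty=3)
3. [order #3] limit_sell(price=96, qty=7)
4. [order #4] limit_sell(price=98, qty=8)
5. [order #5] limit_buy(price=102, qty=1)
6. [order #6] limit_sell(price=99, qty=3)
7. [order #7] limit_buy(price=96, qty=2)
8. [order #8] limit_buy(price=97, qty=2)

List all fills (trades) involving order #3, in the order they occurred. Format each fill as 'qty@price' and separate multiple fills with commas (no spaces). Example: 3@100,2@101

Answer: 1@96,2@96,2@96

Derivation:
After op 1 [order #1] market_buy(qty=3): fills=none; bids=[-] asks=[-]
After op 2 [order #2] market_buy(qty=3): fills=none; bids=[-] asks=[-]
After op 3 [order #3] limit_sell(price=96, qty=7): fills=none; bids=[-] asks=[#3:7@96]
After op 4 [order #4] limit_sell(price=98, qty=8): fills=none; bids=[-] asks=[#3:7@96 #4:8@98]
After op 5 [order #5] limit_buy(price=102, qty=1): fills=#5x#3:1@96; bids=[-] asks=[#3:6@96 #4:8@98]
After op 6 [order #6] limit_sell(price=99, qty=3): fills=none; bids=[-] asks=[#3:6@96 #4:8@98 #6:3@99]
After op 7 [order #7] limit_buy(price=96, qty=2): fills=#7x#3:2@96; bids=[-] asks=[#3:4@96 #4:8@98 #6:3@99]
After op 8 [order #8] limit_buy(price=97, qty=2): fills=#8x#3:2@96; bids=[-] asks=[#3:2@96 #4:8@98 #6:3@99]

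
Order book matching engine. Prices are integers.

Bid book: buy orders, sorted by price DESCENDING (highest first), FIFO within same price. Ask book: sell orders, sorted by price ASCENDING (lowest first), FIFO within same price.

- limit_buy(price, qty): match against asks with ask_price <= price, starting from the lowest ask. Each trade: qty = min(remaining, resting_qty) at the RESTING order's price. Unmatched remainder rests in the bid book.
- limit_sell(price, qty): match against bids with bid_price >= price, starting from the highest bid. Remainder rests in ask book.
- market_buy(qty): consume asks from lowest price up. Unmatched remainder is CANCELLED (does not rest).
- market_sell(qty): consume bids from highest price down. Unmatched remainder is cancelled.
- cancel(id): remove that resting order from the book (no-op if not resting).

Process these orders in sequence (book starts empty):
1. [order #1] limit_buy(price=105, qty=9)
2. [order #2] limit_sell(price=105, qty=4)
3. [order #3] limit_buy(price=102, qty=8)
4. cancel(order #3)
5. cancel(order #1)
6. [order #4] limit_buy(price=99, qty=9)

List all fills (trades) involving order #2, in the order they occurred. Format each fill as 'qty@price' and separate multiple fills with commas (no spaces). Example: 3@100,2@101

Answer: 4@105

Derivation:
After op 1 [order #1] limit_buy(price=105, qty=9): fills=none; bids=[#1:9@105] asks=[-]
After op 2 [order #2] limit_sell(price=105, qty=4): fills=#1x#2:4@105; bids=[#1:5@105] asks=[-]
After op 3 [order #3] limit_buy(price=102, qty=8): fills=none; bids=[#1:5@105 #3:8@102] asks=[-]
After op 4 cancel(order #3): fills=none; bids=[#1:5@105] asks=[-]
After op 5 cancel(order #1): fills=none; bids=[-] asks=[-]
After op 6 [order #4] limit_buy(price=99, qty=9): fills=none; bids=[#4:9@99] asks=[-]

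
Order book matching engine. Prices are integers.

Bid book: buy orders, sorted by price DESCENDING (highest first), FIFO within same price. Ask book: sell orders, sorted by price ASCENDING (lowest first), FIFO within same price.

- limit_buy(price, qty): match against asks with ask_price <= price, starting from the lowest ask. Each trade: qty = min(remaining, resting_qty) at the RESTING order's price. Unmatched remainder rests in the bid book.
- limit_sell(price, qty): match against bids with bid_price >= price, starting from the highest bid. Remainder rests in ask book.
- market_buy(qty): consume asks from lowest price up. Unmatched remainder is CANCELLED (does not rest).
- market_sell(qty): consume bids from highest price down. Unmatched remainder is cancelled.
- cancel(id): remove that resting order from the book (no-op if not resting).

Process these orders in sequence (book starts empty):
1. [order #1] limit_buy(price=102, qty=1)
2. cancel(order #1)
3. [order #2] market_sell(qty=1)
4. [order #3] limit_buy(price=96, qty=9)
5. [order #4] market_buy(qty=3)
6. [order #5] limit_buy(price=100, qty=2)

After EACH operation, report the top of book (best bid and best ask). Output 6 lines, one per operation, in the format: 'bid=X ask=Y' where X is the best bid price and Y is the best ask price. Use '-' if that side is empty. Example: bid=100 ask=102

After op 1 [order #1] limit_buy(price=102, qty=1): fills=none; bids=[#1:1@102] asks=[-]
After op 2 cancel(order #1): fills=none; bids=[-] asks=[-]
After op 3 [order #2] market_sell(qty=1): fills=none; bids=[-] asks=[-]
After op 4 [order #3] limit_buy(price=96, qty=9): fills=none; bids=[#3:9@96] asks=[-]
After op 5 [order #4] market_buy(qty=3): fills=none; bids=[#3:9@96] asks=[-]
After op 6 [order #5] limit_buy(price=100, qty=2): fills=none; bids=[#5:2@100 #3:9@96] asks=[-]

Answer: bid=102 ask=-
bid=- ask=-
bid=- ask=-
bid=96 ask=-
bid=96 ask=-
bid=100 ask=-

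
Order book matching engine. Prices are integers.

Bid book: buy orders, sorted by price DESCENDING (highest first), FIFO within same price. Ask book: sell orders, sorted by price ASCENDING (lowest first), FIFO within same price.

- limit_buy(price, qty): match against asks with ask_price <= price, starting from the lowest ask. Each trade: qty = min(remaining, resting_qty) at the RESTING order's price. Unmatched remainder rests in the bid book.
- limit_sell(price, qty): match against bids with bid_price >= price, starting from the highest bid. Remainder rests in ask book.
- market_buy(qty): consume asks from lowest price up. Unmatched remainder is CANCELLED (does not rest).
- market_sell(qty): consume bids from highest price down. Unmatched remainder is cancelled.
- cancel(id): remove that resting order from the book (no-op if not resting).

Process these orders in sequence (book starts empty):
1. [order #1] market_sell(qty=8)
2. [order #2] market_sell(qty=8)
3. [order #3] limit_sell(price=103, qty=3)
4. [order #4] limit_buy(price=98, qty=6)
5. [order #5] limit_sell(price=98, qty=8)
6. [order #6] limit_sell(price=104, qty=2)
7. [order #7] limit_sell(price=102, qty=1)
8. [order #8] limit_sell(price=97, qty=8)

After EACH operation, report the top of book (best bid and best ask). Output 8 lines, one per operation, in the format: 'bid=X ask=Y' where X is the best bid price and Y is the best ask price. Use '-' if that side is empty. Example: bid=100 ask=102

Answer: bid=- ask=-
bid=- ask=-
bid=- ask=103
bid=98 ask=103
bid=- ask=98
bid=- ask=98
bid=- ask=98
bid=- ask=97

Derivation:
After op 1 [order #1] market_sell(qty=8): fills=none; bids=[-] asks=[-]
After op 2 [order #2] market_sell(qty=8): fills=none; bids=[-] asks=[-]
After op 3 [order #3] limit_sell(price=103, qty=3): fills=none; bids=[-] asks=[#3:3@103]
After op 4 [order #4] limit_buy(price=98, qty=6): fills=none; bids=[#4:6@98] asks=[#3:3@103]
After op 5 [order #5] limit_sell(price=98, qty=8): fills=#4x#5:6@98; bids=[-] asks=[#5:2@98 #3:3@103]
After op 6 [order #6] limit_sell(price=104, qty=2): fills=none; bids=[-] asks=[#5:2@98 #3:3@103 #6:2@104]
After op 7 [order #7] limit_sell(price=102, qty=1): fills=none; bids=[-] asks=[#5:2@98 #7:1@102 #3:3@103 #6:2@104]
After op 8 [order #8] limit_sell(price=97, qty=8): fills=none; bids=[-] asks=[#8:8@97 #5:2@98 #7:1@102 #3:3@103 #6:2@104]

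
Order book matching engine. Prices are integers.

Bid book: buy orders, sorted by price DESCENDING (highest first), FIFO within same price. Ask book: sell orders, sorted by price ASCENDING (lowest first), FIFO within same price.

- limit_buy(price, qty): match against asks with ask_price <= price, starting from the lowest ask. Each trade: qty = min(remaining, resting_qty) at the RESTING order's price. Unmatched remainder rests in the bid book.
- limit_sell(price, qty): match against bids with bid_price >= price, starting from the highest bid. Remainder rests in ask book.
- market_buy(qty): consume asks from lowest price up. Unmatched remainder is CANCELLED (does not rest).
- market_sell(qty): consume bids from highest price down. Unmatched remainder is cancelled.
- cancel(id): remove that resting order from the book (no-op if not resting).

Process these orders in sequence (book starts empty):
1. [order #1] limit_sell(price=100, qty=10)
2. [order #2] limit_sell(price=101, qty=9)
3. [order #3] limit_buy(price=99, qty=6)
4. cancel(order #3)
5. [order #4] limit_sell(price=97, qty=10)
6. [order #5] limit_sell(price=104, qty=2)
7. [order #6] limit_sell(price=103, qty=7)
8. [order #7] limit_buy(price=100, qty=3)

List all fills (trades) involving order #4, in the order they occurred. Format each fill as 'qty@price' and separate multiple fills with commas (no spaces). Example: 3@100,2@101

Answer: 3@97

Derivation:
After op 1 [order #1] limit_sell(price=100, qty=10): fills=none; bids=[-] asks=[#1:10@100]
After op 2 [order #2] limit_sell(price=101, qty=9): fills=none; bids=[-] asks=[#1:10@100 #2:9@101]
After op 3 [order #3] limit_buy(price=99, qty=6): fills=none; bids=[#3:6@99] asks=[#1:10@100 #2:9@101]
After op 4 cancel(order #3): fills=none; bids=[-] asks=[#1:10@100 #2:9@101]
After op 5 [order #4] limit_sell(price=97, qty=10): fills=none; bids=[-] asks=[#4:10@97 #1:10@100 #2:9@101]
After op 6 [order #5] limit_sell(price=104, qty=2): fills=none; bids=[-] asks=[#4:10@97 #1:10@100 #2:9@101 #5:2@104]
After op 7 [order #6] limit_sell(price=103, qty=7): fills=none; bids=[-] asks=[#4:10@97 #1:10@100 #2:9@101 #6:7@103 #5:2@104]
After op 8 [order #7] limit_buy(price=100, qty=3): fills=#7x#4:3@97; bids=[-] asks=[#4:7@97 #1:10@100 #2:9@101 #6:7@103 #5:2@104]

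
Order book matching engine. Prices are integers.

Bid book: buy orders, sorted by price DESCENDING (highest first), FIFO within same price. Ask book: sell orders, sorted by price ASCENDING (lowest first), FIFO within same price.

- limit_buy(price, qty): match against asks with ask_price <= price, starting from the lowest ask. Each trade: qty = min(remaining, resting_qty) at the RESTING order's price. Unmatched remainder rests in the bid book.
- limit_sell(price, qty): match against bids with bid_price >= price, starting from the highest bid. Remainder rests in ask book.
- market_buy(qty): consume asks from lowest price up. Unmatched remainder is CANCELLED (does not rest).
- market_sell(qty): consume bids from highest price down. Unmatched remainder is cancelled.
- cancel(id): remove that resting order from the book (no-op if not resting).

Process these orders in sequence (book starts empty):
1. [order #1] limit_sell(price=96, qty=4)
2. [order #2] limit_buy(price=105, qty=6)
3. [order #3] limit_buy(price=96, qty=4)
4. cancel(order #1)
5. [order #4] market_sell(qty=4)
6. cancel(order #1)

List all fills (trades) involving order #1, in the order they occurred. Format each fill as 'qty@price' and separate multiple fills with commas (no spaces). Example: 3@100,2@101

Answer: 4@96

Derivation:
After op 1 [order #1] limit_sell(price=96, qty=4): fills=none; bids=[-] asks=[#1:4@96]
After op 2 [order #2] limit_buy(price=105, qty=6): fills=#2x#1:4@96; bids=[#2:2@105] asks=[-]
After op 3 [order #3] limit_buy(price=96, qty=4): fills=none; bids=[#2:2@105 #3:4@96] asks=[-]
After op 4 cancel(order #1): fills=none; bids=[#2:2@105 #3:4@96] asks=[-]
After op 5 [order #4] market_sell(qty=4): fills=#2x#4:2@105 #3x#4:2@96; bids=[#3:2@96] asks=[-]
After op 6 cancel(order #1): fills=none; bids=[#3:2@96] asks=[-]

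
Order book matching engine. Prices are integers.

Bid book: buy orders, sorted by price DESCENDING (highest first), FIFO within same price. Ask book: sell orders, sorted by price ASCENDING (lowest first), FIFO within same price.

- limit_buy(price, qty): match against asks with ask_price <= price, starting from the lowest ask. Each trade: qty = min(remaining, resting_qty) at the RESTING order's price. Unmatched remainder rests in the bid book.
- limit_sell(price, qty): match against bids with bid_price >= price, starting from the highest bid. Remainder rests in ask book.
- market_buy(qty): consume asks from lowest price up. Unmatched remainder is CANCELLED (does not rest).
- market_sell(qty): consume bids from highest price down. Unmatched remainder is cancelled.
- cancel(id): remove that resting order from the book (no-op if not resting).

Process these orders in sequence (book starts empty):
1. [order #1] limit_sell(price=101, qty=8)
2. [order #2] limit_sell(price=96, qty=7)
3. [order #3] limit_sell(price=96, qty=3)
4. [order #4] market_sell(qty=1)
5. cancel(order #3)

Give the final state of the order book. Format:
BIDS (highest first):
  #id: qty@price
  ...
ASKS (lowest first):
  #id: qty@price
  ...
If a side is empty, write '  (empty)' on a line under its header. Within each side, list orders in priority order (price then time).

Answer: BIDS (highest first):
  (empty)
ASKS (lowest first):
  #2: 7@96
  #1: 8@101

Derivation:
After op 1 [order #1] limit_sell(price=101, qty=8): fills=none; bids=[-] asks=[#1:8@101]
After op 2 [order #2] limit_sell(price=96, qty=7): fills=none; bids=[-] asks=[#2:7@96 #1:8@101]
After op 3 [order #3] limit_sell(price=96, qty=3): fills=none; bids=[-] asks=[#2:7@96 #3:3@96 #1:8@101]
After op 4 [order #4] market_sell(qty=1): fills=none; bids=[-] asks=[#2:7@96 #3:3@96 #1:8@101]
After op 5 cancel(order #3): fills=none; bids=[-] asks=[#2:7@96 #1:8@101]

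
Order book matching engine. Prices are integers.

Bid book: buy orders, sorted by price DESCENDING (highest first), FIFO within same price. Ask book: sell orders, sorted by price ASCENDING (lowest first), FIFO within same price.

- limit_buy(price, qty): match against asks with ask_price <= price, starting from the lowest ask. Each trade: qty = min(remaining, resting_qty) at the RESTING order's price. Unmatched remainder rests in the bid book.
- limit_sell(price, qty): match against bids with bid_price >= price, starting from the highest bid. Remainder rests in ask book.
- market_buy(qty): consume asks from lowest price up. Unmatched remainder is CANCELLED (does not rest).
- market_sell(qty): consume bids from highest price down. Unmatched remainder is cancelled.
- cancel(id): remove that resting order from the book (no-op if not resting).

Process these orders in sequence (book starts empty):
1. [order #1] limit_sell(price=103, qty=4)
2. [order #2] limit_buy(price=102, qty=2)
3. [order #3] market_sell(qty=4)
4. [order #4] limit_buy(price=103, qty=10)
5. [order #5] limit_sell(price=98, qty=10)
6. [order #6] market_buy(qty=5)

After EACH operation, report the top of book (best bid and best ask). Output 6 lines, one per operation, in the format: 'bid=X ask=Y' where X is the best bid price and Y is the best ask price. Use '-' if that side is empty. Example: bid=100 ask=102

Answer: bid=- ask=103
bid=102 ask=103
bid=- ask=103
bid=103 ask=-
bid=- ask=98
bid=- ask=-

Derivation:
After op 1 [order #1] limit_sell(price=103, qty=4): fills=none; bids=[-] asks=[#1:4@103]
After op 2 [order #2] limit_buy(price=102, qty=2): fills=none; bids=[#2:2@102] asks=[#1:4@103]
After op 3 [order #3] market_sell(qty=4): fills=#2x#3:2@102; bids=[-] asks=[#1:4@103]
After op 4 [order #4] limit_buy(price=103, qty=10): fills=#4x#1:4@103; bids=[#4:6@103] asks=[-]
After op 5 [order #5] limit_sell(price=98, qty=10): fills=#4x#5:6@103; bids=[-] asks=[#5:4@98]
After op 6 [order #6] market_buy(qty=5): fills=#6x#5:4@98; bids=[-] asks=[-]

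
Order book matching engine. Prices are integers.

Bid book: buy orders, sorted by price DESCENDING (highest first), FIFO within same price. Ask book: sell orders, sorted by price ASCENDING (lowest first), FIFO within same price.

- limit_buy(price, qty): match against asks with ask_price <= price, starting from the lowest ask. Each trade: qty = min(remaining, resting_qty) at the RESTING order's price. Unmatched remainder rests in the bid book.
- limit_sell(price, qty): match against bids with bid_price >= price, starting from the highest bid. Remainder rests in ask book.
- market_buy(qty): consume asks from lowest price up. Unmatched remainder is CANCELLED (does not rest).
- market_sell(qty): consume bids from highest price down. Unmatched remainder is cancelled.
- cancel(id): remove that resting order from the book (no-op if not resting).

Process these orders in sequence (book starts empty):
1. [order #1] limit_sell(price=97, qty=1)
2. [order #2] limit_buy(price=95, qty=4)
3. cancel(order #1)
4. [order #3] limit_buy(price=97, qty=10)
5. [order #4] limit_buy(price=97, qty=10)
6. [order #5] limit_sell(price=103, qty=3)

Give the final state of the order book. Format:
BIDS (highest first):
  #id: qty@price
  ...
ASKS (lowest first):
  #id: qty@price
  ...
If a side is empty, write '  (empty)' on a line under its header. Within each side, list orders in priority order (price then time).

After op 1 [order #1] limit_sell(price=97, qty=1): fills=none; bids=[-] asks=[#1:1@97]
After op 2 [order #2] limit_buy(price=95, qty=4): fills=none; bids=[#2:4@95] asks=[#1:1@97]
After op 3 cancel(order #1): fills=none; bids=[#2:4@95] asks=[-]
After op 4 [order #3] limit_buy(price=97, qty=10): fills=none; bids=[#3:10@97 #2:4@95] asks=[-]
After op 5 [order #4] limit_buy(price=97, qty=10): fills=none; bids=[#3:10@97 #4:10@97 #2:4@95] asks=[-]
After op 6 [order #5] limit_sell(price=103, qty=3): fills=none; bids=[#3:10@97 #4:10@97 #2:4@95] asks=[#5:3@103]

Answer: BIDS (highest first):
  #3: 10@97
  #4: 10@97
  #2: 4@95
ASKS (lowest first):
  #5: 3@103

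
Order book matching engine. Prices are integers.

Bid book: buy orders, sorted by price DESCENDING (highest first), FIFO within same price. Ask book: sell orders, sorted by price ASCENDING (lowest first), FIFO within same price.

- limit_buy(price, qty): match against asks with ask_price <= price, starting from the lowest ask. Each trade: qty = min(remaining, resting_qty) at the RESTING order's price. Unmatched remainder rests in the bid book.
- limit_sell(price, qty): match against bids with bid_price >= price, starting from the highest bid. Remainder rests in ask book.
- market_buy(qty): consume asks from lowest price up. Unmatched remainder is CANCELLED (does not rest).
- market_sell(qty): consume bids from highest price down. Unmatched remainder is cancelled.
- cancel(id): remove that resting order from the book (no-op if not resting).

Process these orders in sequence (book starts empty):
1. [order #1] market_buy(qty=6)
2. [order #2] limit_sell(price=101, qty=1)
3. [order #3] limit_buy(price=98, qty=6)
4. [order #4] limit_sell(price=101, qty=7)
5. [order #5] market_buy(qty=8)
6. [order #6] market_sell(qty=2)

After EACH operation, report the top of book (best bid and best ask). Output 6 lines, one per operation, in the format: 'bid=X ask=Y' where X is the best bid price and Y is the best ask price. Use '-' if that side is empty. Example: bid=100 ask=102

After op 1 [order #1] market_buy(qty=6): fills=none; bids=[-] asks=[-]
After op 2 [order #2] limit_sell(price=101, qty=1): fills=none; bids=[-] asks=[#2:1@101]
After op 3 [order #3] limit_buy(price=98, qty=6): fills=none; bids=[#3:6@98] asks=[#2:1@101]
After op 4 [order #4] limit_sell(price=101, qty=7): fills=none; bids=[#3:6@98] asks=[#2:1@101 #4:7@101]
After op 5 [order #5] market_buy(qty=8): fills=#5x#2:1@101 #5x#4:7@101; bids=[#3:6@98] asks=[-]
After op 6 [order #6] market_sell(qty=2): fills=#3x#6:2@98; bids=[#3:4@98] asks=[-]

Answer: bid=- ask=-
bid=- ask=101
bid=98 ask=101
bid=98 ask=101
bid=98 ask=-
bid=98 ask=-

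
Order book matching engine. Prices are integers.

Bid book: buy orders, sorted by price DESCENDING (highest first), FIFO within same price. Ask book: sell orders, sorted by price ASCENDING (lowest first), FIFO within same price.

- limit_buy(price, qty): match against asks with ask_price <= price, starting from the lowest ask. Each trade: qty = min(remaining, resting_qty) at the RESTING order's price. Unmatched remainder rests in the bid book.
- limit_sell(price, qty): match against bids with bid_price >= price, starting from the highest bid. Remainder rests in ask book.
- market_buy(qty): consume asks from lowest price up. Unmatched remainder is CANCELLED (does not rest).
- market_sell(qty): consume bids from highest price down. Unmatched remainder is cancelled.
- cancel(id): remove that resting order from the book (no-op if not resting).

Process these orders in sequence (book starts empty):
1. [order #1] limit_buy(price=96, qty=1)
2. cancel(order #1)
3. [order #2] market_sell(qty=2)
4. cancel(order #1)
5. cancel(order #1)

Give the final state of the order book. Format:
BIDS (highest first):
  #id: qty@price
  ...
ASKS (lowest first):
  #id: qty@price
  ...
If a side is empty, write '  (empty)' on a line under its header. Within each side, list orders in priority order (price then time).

Answer: BIDS (highest first):
  (empty)
ASKS (lowest first):
  (empty)

Derivation:
After op 1 [order #1] limit_buy(price=96, qty=1): fills=none; bids=[#1:1@96] asks=[-]
After op 2 cancel(order #1): fills=none; bids=[-] asks=[-]
After op 3 [order #2] market_sell(qty=2): fills=none; bids=[-] asks=[-]
After op 4 cancel(order #1): fills=none; bids=[-] asks=[-]
After op 5 cancel(order #1): fills=none; bids=[-] asks=[-]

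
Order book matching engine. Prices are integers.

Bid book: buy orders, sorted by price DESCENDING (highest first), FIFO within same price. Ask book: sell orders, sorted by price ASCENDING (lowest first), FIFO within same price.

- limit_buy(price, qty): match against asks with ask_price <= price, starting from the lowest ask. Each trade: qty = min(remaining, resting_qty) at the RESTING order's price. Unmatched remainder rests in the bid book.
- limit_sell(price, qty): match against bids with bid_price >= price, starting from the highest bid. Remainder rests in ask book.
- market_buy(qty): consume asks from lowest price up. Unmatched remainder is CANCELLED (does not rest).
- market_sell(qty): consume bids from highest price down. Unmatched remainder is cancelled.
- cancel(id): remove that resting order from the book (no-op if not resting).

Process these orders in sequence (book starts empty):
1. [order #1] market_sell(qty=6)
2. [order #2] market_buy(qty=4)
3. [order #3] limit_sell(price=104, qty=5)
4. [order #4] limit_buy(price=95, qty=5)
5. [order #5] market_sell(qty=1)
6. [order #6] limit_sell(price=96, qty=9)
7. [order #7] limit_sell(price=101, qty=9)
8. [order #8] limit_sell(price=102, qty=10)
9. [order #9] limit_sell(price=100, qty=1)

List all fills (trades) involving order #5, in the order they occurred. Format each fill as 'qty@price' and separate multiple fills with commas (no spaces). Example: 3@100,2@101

Answer: 1@95

Derivation:
After op 1 [order #1] market_sell(qty=6): fills=none; bids=[-] asks=[-]
After op 2 [order #2] market_buy(qty=4): fills=none; bids=[-] asks=[-]
After op 3 [order #3] limit_sell(price=104, qty=5): fills=none; bids=[-] asks=[#3:5@104]
After op 4 [order #4] limit_buy(price=95, qty=5): fills=none; bids=[#4:5@95] asks=[#3:5@104]
After op 5 [order #5] market_sell(qty=1): fills=#4x#5:1@95; bids=[#4:4@95] asks=[#3:5@104]
After op 6 [order #6] limit_sell(price=96, qty=9): fills=none; bids=[#4:4@95] asks=[#6:9@96 #3:5@104]
After op 7 [order #7] limit_sell(price=101, qty=9): fills=none; bids=[#4:4@95] asks=[#6:9@96 #7:9@101 #3:5@104]
After op 8 [order #8] limit_sell(price=102, qty=10): fills=none; bids=[#4:4@95] asks=[#6:9@96 #7:9@101 #8:10@102 #3:5@104]
After op 9 [order #9] limit_sell(price=100, qty=1): fills=none; bids=[#4:4@95] asks=[#6:9@96 #9:1@100 #7:9@101 #8:10@102 #3:5@104]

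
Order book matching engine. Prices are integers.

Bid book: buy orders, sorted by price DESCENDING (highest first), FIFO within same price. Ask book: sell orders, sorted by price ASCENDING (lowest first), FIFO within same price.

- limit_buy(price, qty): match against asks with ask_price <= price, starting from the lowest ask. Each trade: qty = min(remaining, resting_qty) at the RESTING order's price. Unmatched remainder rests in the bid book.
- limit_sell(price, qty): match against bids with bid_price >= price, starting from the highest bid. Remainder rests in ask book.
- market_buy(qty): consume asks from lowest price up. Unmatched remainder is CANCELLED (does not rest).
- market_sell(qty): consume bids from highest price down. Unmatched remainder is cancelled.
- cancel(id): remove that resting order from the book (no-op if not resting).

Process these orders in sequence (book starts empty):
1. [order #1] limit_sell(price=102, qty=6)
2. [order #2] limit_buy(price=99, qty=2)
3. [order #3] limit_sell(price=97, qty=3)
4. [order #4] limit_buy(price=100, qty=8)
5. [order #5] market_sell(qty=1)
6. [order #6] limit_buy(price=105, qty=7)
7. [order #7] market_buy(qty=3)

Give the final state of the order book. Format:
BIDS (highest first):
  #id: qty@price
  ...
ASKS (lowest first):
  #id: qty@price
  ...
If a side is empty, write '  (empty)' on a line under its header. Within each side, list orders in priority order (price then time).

Answer: BIDS (highest first):
  #6: 1@105
  #4: 6@100
ASKS (lowest first):
  (empty)

Derivation:
After op 1 [order #1] limit_sell(price=102, qty=6): fills=none; bids=[-] asks=[#1:6@102]
After op 2 [order #2] limit_buy(price=99, qty=2): fills=none; bids=[#2:2@99] asks=[#1:6@102]
After op 3 [order #3] limit_sell(price=97, qty=3): fills=#2x#3:2@99; bids=[-] asks=[#3:1@97 #1:6@102]
After op 4 [order #4] limit_buy(price=100, qty=8): fills=#4x#3:1@97; bids=[#4:7@100] asks=[#1:6@102]
After op 5 [order #5] market_sell(qty=1): fills=#4x#5:1@100; bids=[#4:6@100] asks=[#1:6@102]
After op 6 [order #6] limit_buy(price=105, qty=7): fills=#6x#1:6@102; bids=[#6:1@105 #4:6@100] asks=[-]
After op 7 [order #7] market_buy(qty=3): fills=none; bids=[#6:1@105 #4:6@100] asks=[-]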